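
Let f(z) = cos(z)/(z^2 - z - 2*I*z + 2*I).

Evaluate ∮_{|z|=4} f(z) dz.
By the residue theorem, ∮_C f(z) dz = 2πi · (sum of the residues of f at the poles inside |z| = 4).

The denominator factors as (z - 2*I)*(z - 1), so the singularities of f are simple poles at z = 2*I, z = 1.
  |2*I|² = 4 < 16 = 4², so this pole is inside the contour.
  |1|² = 1 < 16 = 4², so this pole is inside the contour.

With P(z) = cos(z) and Q(z) = z^2 - z - 2*I*z + 2*I, each pole is simple, so Res(f, z₀) = P(z₀)/Q'(z₀) with Q'(z) = 2*z - 1 - 2*I.
  Res(f, 2*I) = P(2*I)/Q'(2*I) = (cosh(2))/(-1 + 2*I) = (-1/5 - 2*I/5)*cosh(2)
  Res(f, 1) = P(1)/Q'(1) = (cos(1))/(1 - 2*I) = (1/5 + 2*I/5)*cos(1)

Sum of residues inside C: (-1/5 - 2*I/5)*cosh(2) + (1/5 + 2*I/5)*cos(1)
∮_C f(z) dz = 2πi · ((-1/5 - 2*I/5)*cosh(2) + (1/5 + 2*I/5)*cos(1)) = pi*(4/5 - 2*I/5)*cosh(2) + pi*(-4/5 + 2*I/5)*cos(1)

Final answer: pi*(4/5 - 2*I/5)*cosh(2) + pi*(-4/5 + 2*I/5)*cos(1)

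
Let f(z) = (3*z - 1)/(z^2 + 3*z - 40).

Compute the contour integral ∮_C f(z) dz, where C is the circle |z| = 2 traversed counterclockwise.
By the residue theorem, ∮_C f(z) dz = 2πi · (sum of the residues of f at the poles inside |z| = 2).

The denominator factors as (z - 5)*(z + 8), so the singularities of f are simple poles at z = 5, z = -8.
  |5|² = 25 > 4 = 2², so this pole is outside the contour.
  |-8|² = 64 > 4 = 2², so this pole is outside the contour.

No pole lies inside the contour, so f is analytic on and inside C and the integral is 0 (Cauchy's theorem).

Final answer: 0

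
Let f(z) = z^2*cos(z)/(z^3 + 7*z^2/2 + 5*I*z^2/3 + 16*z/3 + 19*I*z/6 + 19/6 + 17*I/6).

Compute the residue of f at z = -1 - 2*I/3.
Write f(z) = P(z)/Q(z) with P(z) = z^2*cos(z) and Q(z) = z^3 + 7*z^2/2 + 5*I*z^2/3 + 16*z/3 + 19*I*z/6 + 19/6 + 17*I/6.
The denominator factors as Q(z) = (z + 3/2 + 2*I)*(z + 1 - I)*(z + 1 + 2*I/3), so z = -1 - 2*I/3 is a simple zero of Q and P is analytic there; z = -1 - 2*I/3 is therefore a simple pole and
  Res(f, z₀) = P(z₀)/Q'(z₀).

Q'(z) = 3*z^2 + 7*z + 10*I*z/3 + 16/3 + 19*I/6, so Q'(-1 - 2*I/3) = 20/9 - 5*I/6.
P(-1 - 2*I/3) = (5/9 + 4*I/3)*cos(1 + 2*I/3).

Res(f, -1 - 2*I/3) = ((5/9 + 4*I/3)*cos(1 + 2*I/3))/(20/9 - 5*I/6) = (8/365 + 222*I/365)*cos(1 + 2*I/3)

Final answer: (8/365 + 222*I/365)*cos(1 + 2*I/3)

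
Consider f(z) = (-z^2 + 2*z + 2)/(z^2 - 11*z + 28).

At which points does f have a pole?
The singularities of f are the zeros of the denominator. Factoring,
  z^2 - 11*z + 28 = (z - 4)*(z - 7)
so the candidates are z = 4, z = 7.

Check the numerator P(z) = -z^2 + 2*z + 2 at each one:
  P(4) = -6 ≠ 0, so z = 4 is a (simple) pole.
  P(7) = -33 ≠ 0, so z = 7 is a (simple) pole.

Poles of f: {4, 7}

Final answer: {4, 7}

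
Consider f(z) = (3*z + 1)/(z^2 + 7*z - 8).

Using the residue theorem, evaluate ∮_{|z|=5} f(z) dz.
8*I*pi/9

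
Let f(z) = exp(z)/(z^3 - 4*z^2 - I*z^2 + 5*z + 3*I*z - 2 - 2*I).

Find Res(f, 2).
(1/2 + I/2)*exp(2)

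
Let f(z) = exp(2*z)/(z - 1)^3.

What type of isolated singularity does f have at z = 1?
Write f(z) = g(z)/(z - 1)^3 with g(z) = exp(2*z).
g is entire and g(1) = exp(2) ≠ 0, so no factor of (z - 1) cancels: the Laurent expansion of f about z = 1 starts at the power -3, i.e. lim_{z→z₀} (z - z₀)^3 f(z) = exp(2) is finite and nonzero.
So z = 1 is a pole of order 3.

Final answer: pole of order 3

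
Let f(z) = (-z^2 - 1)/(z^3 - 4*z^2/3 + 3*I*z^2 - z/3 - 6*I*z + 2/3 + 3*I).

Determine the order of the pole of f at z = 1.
Factor the denominator:
  z^3 - 4*z^2/3 + 3*I*z^2 - z/3 - 6*I*z + 2/3 + 3*I = (z - 1)^2*(z + 2/3 + 3*I)

The numerator P(z) = -z^2 - 1 has P(1) = -2 ≠ 0, so no factor of (z - 1) cancels.
Near z = 1 we can therefore write f(z) = g(z)/(z - 1)^2 with g analytic at 1 and g(1) ≠ 0 (g is the numerator divided by the remaining denominator factors).

Hence z = 1 is a pole of order 2.

Final answer: 2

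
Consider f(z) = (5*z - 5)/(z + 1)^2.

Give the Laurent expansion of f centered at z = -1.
Put w = z - (-1), i.e. z = w - 1. The denominator is w^2, so it suffices to rewrite the numerator in powers of w.

P(z) = 5*z - 5
P(w - 1) = -10 + 5*w

Dividing each term by w^2:
  f = -10/w^2 + 5/w

Substituting back w = z + 1:
  f(z) = -10/(z + 1)^2 + 5/(z + 1)

The series is finite because the numerator is a polynomial; the negative powers form the principal part, and the coefficient of 1/(z + 1) gives Res(f, -1) = 5.

Final answer: -10/(z + 1)^2 + 5/(z + 1)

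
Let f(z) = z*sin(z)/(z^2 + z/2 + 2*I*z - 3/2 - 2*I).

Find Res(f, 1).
Write f(z) = P(z)/Q(z) with P(z) = z*sin(z) and Q(z) = z^2 + z/2 + 2*I*z - 3/2 - 2*I.
The denominator factors as Q(z) = (z - 1)*(z + 3/2 + 2*I), so z = 1 is a simple zero of Q and P is analytic there; z = 1 is therefore a simple pole and
  Res(f, z₀) = P(z₀)/Q'(z₀).

Q'(z) = 2*z + 1/2 + 2*I, so Q'(1) = 5/2 + 2*I.
P(1) = sin(1).

Res(f, 1) = (sin(1))/(5/2 + 2*I) = (10/41 - 8*I/41)*sin(1)

Final answer: (10/41 - 8*I/41)*sin(1)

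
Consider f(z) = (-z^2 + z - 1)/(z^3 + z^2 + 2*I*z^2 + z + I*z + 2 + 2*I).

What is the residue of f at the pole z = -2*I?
Write f(z) = P(z)/Q(z) with P(z) = -z^2 + z - 1 and Q(z) = z^3 + z^2 + 2*I*z^2 + z + I*z + 2 + 2*I.
The denominator factors as Q(z) = (z + 2*I)*(z - I)*(z + 1 + I), so z = -2*I is a simple zero of Q and P is analytic there; z = -2*I is therefore a simple pole and
  Res(f, z₀) = P(z₀)/Q'(z₀).

Q'(z) = 3*z^2 + 2*z + 4*I*z + 1 + I, so Q'(-2*I) = -3 - 3*I.
P(-2*I) = 3 - 2*I.

Res(f, -2*I) = (3 - 2*I)/(-3 - 3*I) = -1/6 + 5*I/6

Final answer: -1/6 + 5*I/6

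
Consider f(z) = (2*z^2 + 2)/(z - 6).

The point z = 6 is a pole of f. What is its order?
Factor the denominator:
  z - 6 = (z - 6)

The numerator P(z) = 2*z^2 + 2 has P(6) = 74 ≠ 0, so no factor of (z - 6) cancels.
Near z = 6 we can therefore write f(z) = g(z)/(z - 6) with g analytic at 6 and g(6) ≠ 0 (g is just the numerator).

Hence z = 6 is a pole of order 1.

Final answer: 1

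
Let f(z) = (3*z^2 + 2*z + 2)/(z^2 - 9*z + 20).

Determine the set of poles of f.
{4, 5}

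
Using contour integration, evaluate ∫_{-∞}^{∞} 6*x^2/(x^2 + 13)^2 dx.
Let f(z) = 6*z^2/(z^2 + 13)^2. The denominator has no real zeros and deg Q - deg P = 2 ≥ 2, so the integral of f over the upper semicircle |z| = R tends to 0 as R → ∞. Closing the contour in the upper half-plane,
  ∫_{-∞}^{∞} f(x) dx = 2πi · Σ Res(f, z_k)  over the poles with Im z_k > 0.

Zeros of the denominator: z^2 + 13 = 0 gives z = ±sqrt(13)*I.
Upper half-plane: z = sqrt(13)*I (a pole of order 2).

Write f(z) = g(z)/(z - sqrt(13)*I)^2 with g(z) = 6*z^2/(z + sqrt(13)*I)^2. For a double pole, Res(f, z₀) = g'(z₀):
  g'(z) = 12*sqrt(13)*I*z/(z + sqrt(13)*I)^3
  Res(f, sqrt(13)*I) = g'(sqrt(13)*I) = -3*sqrt(13)*I/26

∫_{-∞}^{∞} f(x) dx = 2πi · (-3*sqrt(13)*I/26) = 3*sqrt(13)*pi/13

Final answer: 3*sqrt(13)*pi/13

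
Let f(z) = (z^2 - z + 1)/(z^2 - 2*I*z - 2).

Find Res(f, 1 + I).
Write f(z) = P(z)/Q(z) with P(z) = z^2 - z + 1 and Q(z) = z^2 - 2*I*z - 2.
The denominator factors as Q(z) = (z + 1 - I)*(z - 1 - I), so z = 1 + I is a simple zero of Q and P is analytic there; z = 1 + I is therefore a simple pole and
  Res(f, z₀) = P(z₀)/Q'(z₀).

Q'(z) = 2*z - 2*I, so Q'(1 + I) = 2.
P(1 + I) = I.

Res(f, 1 + I) = (I)/(2) = I/2

Final answer: I/2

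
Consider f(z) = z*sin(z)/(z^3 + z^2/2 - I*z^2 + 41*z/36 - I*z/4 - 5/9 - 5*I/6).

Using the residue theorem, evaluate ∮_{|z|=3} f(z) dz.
By the residue theorem, ∮_C f(z) dz = 2πi · (sum of the residues of f at the poles inside |z| = 3).

The denominator factors as (z + 1/3 + I)*(z - 1/3 - I/2)*(z + 1/2 - 3*I/2), so the singularities of f are simple poles at z = -1/3 - I, z = 1/3 + I/2, z = -1/2 + 3*I/2.
  |-1/3 - I|² = 10/9 < 9 = 3², so this pole is inside the contour.
  |1/3 + I/2|² = 13/36 < 9 = 3², so this pole is inside the contour.
  |-1/2 + 3*I/2|² = 5/2 < 9 = 3², so this pole is inside the contour.

With P(z) = z*sin(z) and Q(z) = z^3 + z^2/2 - I*z^2 + 41*z/36 - I*z/4 - 5/9 - 5*I/6, each pole is simple, so Res(f, z₀) = P(z₀)/Q'(z₀) with Q'(z) = 3*z^2 + z - 2*I*z + 41/36 - I/4.
  Res(f, -1/3 - I) = P(-1/3 - I)/Q'(-1/3 - I) = ((1/3 + I)*sin(1/3 + I))/(-139/36 + 17*I/12) = (84/10961 - 2808*I/10961)*sin(1/3 + I)
  Res(f, 1/3 + I/2) = P(1/3 + I/2)/Q'(1/3 + I/2) = ((1/3 + I/2)*sin(1/3 + I/2))/(37/18 + 7*I/12) = (1266/5917 + 1080*I/5917)*sin(1/3 + I/2)
  Res(f, -1/2 + 3*I/2) = P(-1/2 + 3*I/2)/Q'(-1/2 + 3*I/2) = ((1/2 - 3*I/2)*sin(1/2 - 3*I/2))/(-85/36 - 9*I/4) = (1422/6893 + 3024*I/6893)*sin(1/2 - 3*I/2)

Sum of residues inside C: (84/10961 - 2808*I/10961)*sin(1/3 + I) + (1422/6893 + 3024*I/6893)*sin(1/2 - 3*I/2) + (1266/5917 + 1080*I/5917)*sin(1/3 + I/2)
∮_C f(z) dz = 2πi · ((84/10961 - 2808*I/10961)*sin(1/3 + I) + (1422/6893 + 3024*I/6893)*sin(1/2 - 3*I/2) + (1266/5917 + 1080*I/5917)*sin(1/3 + I/2)) = pi*(-2160/5917 + 2532*I/5917)*sin(1/3 + I/2) + pi*(5616/10961 + 168*I/10961)*sin(1/3 + I) + pi*(-6048/6893 + 2844*I/6893)*sin(1/2 - 3*I/2)

Final answer: pi*(-2160/5917 + 2532*I/5917)*sin(1/3 + I/2) + pi*(5616/10961 + 168*I/10961)*sin(1/3 + I) + pi*(-6048/6893 + 2844*I/6893)*sin(1/2 - 3*I/2)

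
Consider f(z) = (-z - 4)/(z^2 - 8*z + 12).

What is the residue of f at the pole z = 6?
Write f(z) = P(z)/Q(z) with P(z) = -z - 4 and Q(z) = z^2 - 8*z + 12.
The denominator factors as Q(z) = (z - 6)*(z - 2), so z = 6 is a simple zero of Q and P is analytic there; z = 6 is therefore a simple pole and
  Res(f, z₀) = P(z₀)/Q'(z₀).

Q'(z) = 2*z - 8, so Q'(6) = 4.
P(6) = -10.

Res(f, 6) = (-10)/(4) = -5/2

Final answer: -5/2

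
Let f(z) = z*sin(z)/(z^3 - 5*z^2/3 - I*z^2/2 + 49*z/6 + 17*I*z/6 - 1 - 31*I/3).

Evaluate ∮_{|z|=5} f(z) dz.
pi*(-2412/18325 + 15816*I/18325)*sin(2/3 + 3*I/2) + pi*(-2616/9529 - 132*I/9529)*sin(1 - 3*I) + pi*(276/325 + 132*I/325)*sinh(2)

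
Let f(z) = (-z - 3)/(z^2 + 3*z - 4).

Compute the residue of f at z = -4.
Write f(z) = P(z)/Q(z) with P(z) = -z - 3 and Q(z) = z^2 + 3*z - 4.
The denominator factors as Q(z) = (z - 1)*(z + 4), so z = -4 is a simple zero of Q and P is analytic there; z = -4 is therefore a simple pole and
  Res(f, z₀) = P(z₀)/Q'(z₀).

Q'(z) = 2*z + 3, so Q'(-4) = -5.
P(-4) = 1.

Res(f, -4) = (1)/(-5) = -1/5

Final answer: -1/5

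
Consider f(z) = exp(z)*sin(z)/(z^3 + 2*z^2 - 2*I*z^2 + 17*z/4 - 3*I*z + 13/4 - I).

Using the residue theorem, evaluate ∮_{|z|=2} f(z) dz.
By the residue theorem, ∮_C f(z) dz = 2πi · (sum of the residues of f at the poles inside |z| = 2).

The denominator factors as (z + 1)*(z + 1/2 + I)*(z + 1/2 - 3*I), so the singularities of f are simple poles at z = -1, z = -1/2 - I, z = -1/2 + 3*I.
  |-1|² = 1 < 4 = 2², so this pole is inside the contour.
  |-1/2 - I|² = 5/4 < 4 = 2², so this pole is inside the contour.
  |-1/2 + 3*I|² = 37/4 > 4 = 2², so this pole is outside the contour.

With P(z) = exp(z)*sin(z) and Q(z) = z^3 + 2*z^2 - 2*I*z^2 + 17*z/4 - 3*I*z + 13/4 - I, each pole is simple, so Res(f, z₀) = P(z₀)/Q'(z₀) with Q'(z) = 3*z^2 + 4*z - 4*I*z + 17/4 - 3*I.
  Res(f, -1) = P(-1)/Q'(-1) = (-exp(-1)*sin(1))/(13/4 + I) = (-52/185 + 16*I/185)*exp(-1)*sin(1)
  Res(f, -1/2 - I) = P(-1/2 - I)/Q'(-1/2 - I) = (-exp(-1/2 - I)*sin(1/2 + I))/(-4 - 2*I) = (1/5 - I/10)*exp(-1/2 - I)*sin(1/2 + I)

Sum of residues inside C: (1/5 - I/10)*exp(-1/2 - I)*sin(1/2 + I) + (-52/185 + 16*I/185)*exp(-1)*sin(1)
∮_C f(z) dz = 2πi · ((1/5 - I/10)*exp(-1/2 - I)*sin(1/2 + I) + (-52/185 + 16*I/185)*exp(-1)*sin(1)) = pi*(-32/185 - 104*I/185)*exp(-1)*sin(1) + pi*(1/5 + 2*I/5)*exp(-1/2 - I)*sin(1/2 + I)

Final answer: pi*(-32/185 - 104*I/185)*exp(-1)*sin(1) + pi*(1/5 + 2*I/5)*exp(-1/2 - I)*sin(1/2 + I)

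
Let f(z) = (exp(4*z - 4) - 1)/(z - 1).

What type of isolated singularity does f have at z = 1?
removable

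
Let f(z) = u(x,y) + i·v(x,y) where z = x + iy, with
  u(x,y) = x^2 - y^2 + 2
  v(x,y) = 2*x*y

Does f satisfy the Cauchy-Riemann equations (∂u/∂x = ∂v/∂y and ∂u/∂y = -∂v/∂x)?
∂u/∂x = 2*x
∂v/∂y = 2*x
∂u/∂y = -2*y
∂v/∂x = 2*y
∂u/∂x = ∂v/∂y and ∂u/∂y = -∂v/∂x hold identically; f is analytic.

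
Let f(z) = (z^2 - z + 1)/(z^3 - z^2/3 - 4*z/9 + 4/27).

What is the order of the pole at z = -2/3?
Factor the denominator:
  z^3 - z^2/3 - 4*z/9 + 4/27 = (z + 2/3)*(z - 2/3)*(z - 1/3)

The numerator P(z) = z^2 - z + 1 has P(-2/3) = 19/9 ≠ 0, so no factor of (z + 2/3) cancels.
Near z = -2/3 we can therefore write f(z) = g(z)/(z + 2/3) with g analytic at -2/3 and g(-2/3) ≠ 0 (g is the numerator divided by the remaining denominator factors).

Hence z = -2/3 is a pole of order 1.

Final answer: 1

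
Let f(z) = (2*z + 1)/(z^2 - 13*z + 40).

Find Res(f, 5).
Write f(z) = P(z)/Q(z) with P(z) = 2*z + 1 and Q(z) = z^2 - 13*z + 40.
The denominator factors as Q(z) = (z - 5)*(z - 8), so z = 5 is a simple zero of Q and P is analytic there; z = 5 is therefore a simple pole and
  Res(f, z₀) = P(z₀)/Q'(z₀).

Q'(z) = 2*z - 13, so Q'(5) = -3.
P(5) = 11.

Res(f, 5) = (11)/(-3) = -11/3

Final answer: -11/3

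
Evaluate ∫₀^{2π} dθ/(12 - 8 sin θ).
Call the integral J. The integrand is 2π-periodic and we integrate over a full period, so shifting θ does not change the value (θ → θ + π/2 turns sin θ into cos θ; θ → θ + π flips the sign of the trig term). Hence
  J = ∫₀^{2π} dθ/(12 + 8 cos θ).
Put z = e^{iθ}: then cos θ = (z + 1/z)/2, dθ = dz/(iz), and z runs once counterclockwise around |z| = 1:
  J = ∮_{|z|=1} 1/(12 + 8*(z + 1/z)/2) · dz/(iz) = (2/i) ∮_{|z|=1} dz/(8*z^2 + 24*z + 8).
The roots of 8*z^2 + 24*z + 8 are z = (-12 ± sqrt(12^2 - 8^2))/8, with sqrt(80) = 4*sqrt(5); their product is 1, so only z₊ = -3/2 + sqrt(5)/2 lies inside the unit circle (z₋ = -3/2 - sqrt(5)/2 lies outside).
z₊ is a simple zero of q(z) = 8*z^2 + 24*z + 8, so Res(1/q, z₊) = 1/q'(z₊) with q'(z) = 16*z + 24; and q'(z₊) = 8*(z₊ - z₋) = 8*sqrt(5).
Therefore J = (2/i) · 2πi · 1/(8*sqrt(5)) = 2*pi/(4*sqrt(5)) = sqrt(5)*pi/10

Final answer: sqrt(5)*pi/10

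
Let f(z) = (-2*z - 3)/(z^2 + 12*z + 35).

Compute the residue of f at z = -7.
-11/2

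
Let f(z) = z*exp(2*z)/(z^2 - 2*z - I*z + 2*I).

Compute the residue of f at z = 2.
Write f(z) = P(z)/Q(z) with P(z) = z*exp(2*z) and Q(z) = z^2 - 2*z - I*z + 2*I.
The denominator factors as Q(z) = (z - 2)*(z - I), so z = 2 is a simple zero of Q and P is analytic there; z = 2 is therefore a simple pole and
  Res(f, z₀) = P(z₀)/Q'(z₀).

Q'(z) = 2*z - 2 - I, so Q'(2) = 2 - I.
P(2) = 2*exp(4).

Res(f, 2) = (2*exp(4))/(2 - I) = (4/5 + 2*I/5)*exp(4)

Final answer: (4/5 + 2*I/5)*exp(4)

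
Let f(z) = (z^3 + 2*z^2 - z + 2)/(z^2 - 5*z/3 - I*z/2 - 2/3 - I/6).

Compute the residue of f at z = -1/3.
Write f(z) = P(z)/Q(z) with P(z) = z^3 + 2*z^2 - z + 2 and Q(z) = z^2 - 5*z/3 - I*z/2 - 2/3 - I/6.
The denominator factors as Q(z) = (z + 1/3)*(z - 2 - I/2), so z = -1/3 is a simple zero of Q and P is analytic there; z = -1/3 is therefore a simple pole and
  Res(f, z₀) = P(z₀)/Q'(z₀).

Q'(z) = 2*z - 5/3 - I/2, so Q'(-1/3) = -7/3 - I/2.
P(-1/3) = 68/27.

Res(f, -1/3) = (68/27)/(-7/3 - I/2) = -1904/1845 + 136*I/615

Final answer: -1904/1845 + 136*I/615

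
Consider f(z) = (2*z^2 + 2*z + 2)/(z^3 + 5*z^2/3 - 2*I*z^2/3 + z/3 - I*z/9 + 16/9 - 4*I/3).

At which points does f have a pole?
The singularities of f are the zeros of the denominator. Factoring,
  z^3 + 5*z^2/3 - 2*I*z^2/3 + z/3 - I*z/9 + 16/9 - 4*I/3 = (z + 2 - 2*I/3)*(z + I)*(z - 1/3 - I)
so the candidates are z = -2 + 2*I/3, z = -I, z = 1/3 + I.

Check the numerator P(z) = 2*z^2 + 2*z + 2 at each one:
  P(-2 + 2*I/3) = 46/9 - 4*I ≠ 0, so z = -2 + 2*I/3 is a (simple) pole.
  P(-I) = -2*I ≠ 0, so z = -I is a (simple) pole.
  P(1/3 + I) = 8/9 + 10*I/3 ≠ 0, so z = 1/3 + I is a (simple) pole.

Poles of f: {-2 + 2*I/3, -I, 1/3 + I}

Final answer: {-2 + 2*I/3, -I, 1/3 + I}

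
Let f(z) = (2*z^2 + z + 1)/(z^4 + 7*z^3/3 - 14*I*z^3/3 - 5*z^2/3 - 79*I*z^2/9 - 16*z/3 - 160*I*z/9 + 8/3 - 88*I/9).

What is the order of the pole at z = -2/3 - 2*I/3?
Factor the denominator:
  z^4 + 7*z^3/3 - 14*I*z^3/3 - 5*z^2/3 - 79*I*z^2/9 - 16*z/3 - 160*I*z/9 + 8/3 - 88*I/9 = (z + 2/3 + 2*I/3)^2*(z - 1 - 3*I)*(z + 2 - 3*I)

The numerator P(z) = 2*z^2 + z + 1 has P(-2/3 - 2*I/3) = 1/3 + 10*I/9 ≠ 0, so no factor of (z + 2/3 + 2*I/3) cancels.
Near z = -2/3 - 2*I/3 we can therefore write f(z) = g(z)/(z + 2/3 + 2*I/3)^2 with g analytic at -2/3 - 2*I/3 and g(-2/3 - 2*I/3) ≠ 0 (g is the numerator divided by the remaining denominator factors).

Hence z = -2/3 - 2*I/3 is a pole of order 2.

Final answer: 2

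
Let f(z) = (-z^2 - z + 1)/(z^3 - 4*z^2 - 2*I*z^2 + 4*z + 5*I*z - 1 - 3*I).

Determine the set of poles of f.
The singularities of f are the zeros of the denominator. Factoring,
  z^3 - 4*z^2 - 2*I*z^2 + 4*z + 5*I*z - 1 - 3*I = (z - 2 - I)*(z - 1)*(z - 1 - I)
so the candidates are z = 2 + I, z = 1, z = 1 + I.

Check the numerator P(z) = -z^2 - z + 1 at each one:
  P(2 + I) = -4 - 5*I ≠ 0, so z = 2 + I is a (simple) pole.
  P(1) = -1 ≠ 0, so z = 1 is a (simple) pole.
  P(1 + I) = -3*I ≠ 0, so z = 1 + I is a (simple) pole.

Poles of f: {1, 1 + I, 2 + I}

Final answer: {1, 1 + I, 2 + I}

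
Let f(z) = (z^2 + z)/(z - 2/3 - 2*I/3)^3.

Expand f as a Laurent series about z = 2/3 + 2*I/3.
Put w = z - (2/3 + 2*I/3), i.e. z = w + 2/3 + 2*I/3. The denominator is w^3, so it suffices to rewrite the numerator in powers of w.

P(z) = z^2 + z
P(w + 2/3 + 2*I/3) = 2/3 + 14*I/9 + (7/3 + 4*I/3)*w + w^2

Dividing each term by w^3:
  f = (2/3 + 14*I/9)/w^3 + (7/3 + 4*I/3)/w^2 + 1/w

Substituting back w = z - 2/3 - 2*I/3:
  f(z) = (2/3 + 14*I/9)/(z - 2/3 - 2*I/3)^3 + (7/3 + 4*I/3)/(z - 2/3 - 2*I/3)^2 + 1/(z - 2/3 - 2*I/3)

The series is finite because the numerator is a polynomial; the negative powers form the principal part, and the coefficient of 1/(z - 2/3 - 2*I/3) gives Res(f, 2/3 + 2*I/3) = 1.

Final answer: (2/3 + 14*I/9)/(z - 2/3 - 2*I/3)^3 + (7/3 + 4*I/3)/(z - 2/3 - 2*I/3)^2 + 1/(z - 2/3 - 2*I/3)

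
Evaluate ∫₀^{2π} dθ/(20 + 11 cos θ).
Let J = ∫₀^{2π} dθ/(20 + 11 cos θ).
Put z = e^{iθ}: then cos θ = (z + 1/z)/2, dθ = dz/(iz), and z runs once counterclockwise around |z| = 1:
  J = ∮_{|z|=1} 1/(20 + 11*(z + 1/z)/2) · dz/(iz) = (2/i) ∮_{|z|=1} dz/(11*z^2 + 40*z + 11).
The roots of 11*z^2 + 40*z + 11 are z = (-20 ± sqrt(20^2 - 11^2))/11, with sqrt(279) = 3*sqrt(31); their product is 1, so only z₊ = -20/11 + 3*sqrt(31)/11 lies inside the unit circle (z₋ = -20/11 - 3*sqrt(31)/11 lies outside).
z₊ is a simple zero of q(z) = 11*z^2 + 40*z + 11, so Res(1/q, z₊) = 1/q'(z₊) with q'(z) = 22*z + 40; and q'(z₊) = 11*(z₊ - z₋) = 6*sqrt(31).
Therefore J = (2/i) · 2πi · 1/(6*sqrt(31)) = 2*pi/(3*sqrt(31)) = 2*sqrt(31)*pi/93

Final answer: 2*sqrt(31)*pi/93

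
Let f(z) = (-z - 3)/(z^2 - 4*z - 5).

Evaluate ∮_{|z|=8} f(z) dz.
By the residue theorem, ∮_C f(z) dz = 2πi · (sum of the residues of f at the poles inside |z| = 8).

The denominator factors as (z - 5)*(z + 1), so the singularities of f are simple poles at z = 5, z = -1.
  |5|² = 25 < 64 = 8², so this pole is inside the contour.
  |-1|² = 1 < 64 = 8², so this pole is inside the contour.

With P(z) = -z - 3 and Q(z) = z^2 - 4*z - 5, each pole is simple, so Res(f, z₀) = P(z₀)/Q'(z₀) with Q'(z) = 2*z - 4.
  Res(f, 5) = P(5)/Q'(5) = (-8)/(6) = -4/3
  Res(f, -1) = P(-1)/Q'(-1) = (-2)/(-6) = 1/3

Sum of residues inside C: -1
∮_C f(z) dz = 2πi · (-1) = -2*I*pi

Final answer: -2*I*pi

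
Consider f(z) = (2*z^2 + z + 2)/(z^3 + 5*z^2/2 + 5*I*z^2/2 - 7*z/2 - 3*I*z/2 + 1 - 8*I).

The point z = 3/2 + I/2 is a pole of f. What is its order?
Factor the denominator:
  z^3 + 5*z^2/2 + 5*I*z^2/2 - 7*z/2 - 3*I*z/2 + 1 - 8*I = (z - 3/2 - I/2)*(z + 3 + 2*I)*(z + 1 + I)

The numerator P(z) = 2*z^2 + z + 2 has P(3/2 + I/2) = 15/2 + 7*I/2 ≠ 0, so no factor of (z - 3/2 - I/2) cancels.
Near z = 3/2 + I/2 we can therefore write f(z) = g(z)/(z - 3/2 - I/2) with g analytic at 3/2 + I/2 and g(3/2 + I/2) ≠ 0 (g is the numerator divided by the remaining denominator factors).

Hence z = 3/2 + I/2 is a pole of order 1.

Final answer: 1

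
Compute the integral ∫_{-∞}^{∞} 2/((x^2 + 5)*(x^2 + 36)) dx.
Let f(z) = 2/((z^2 + 5)*(z^2 + 36)). The denominator has no real zeros and deg Q - deg P = 4 ≥ 2, so the integral of f over the upper semicircle |z| = R tends to 0 as R → ∞. Closing the contour in the upper half-plane,
  ∫_{-∞}^{∞} f(x) dx = 2πi · Σ Res(f, z_k)  over the poles with Im z_k > 0.

Zeros of the denominator: z^2 + 5 = 0 gives z = ±sqrt(5)*I; z^2 + 36 = 0 gives z = ±6*I.
Upper half-plane: z = 6*I, z = sqrt(5)*I (simple).

Each pole is a simple zero of Q(z) = z^4 + 41*z^2 + 180, so Res(f, z₀) = P(z₀)/Q'(z₀) with P(z) = 2, Q'(z) = 4*z^3 + 82*z:
  Res(f, 6*I) = (2)/(-372*I) = I/186
  Res(f, sqrt(5)*I) = (2)/(62*sqrt(5)*I) = -sqrt(5)*I/155

Sum of residues: I*(5 - 6*sqrt(5))/930
∫_{-∞}^{∞} f(x) dx = 2πi · (I*(5 - 6*sqrt(5))/930) = pi*(-5 + 6*sqrt(5))/465

Final answer: pi*(-5 + 6*sqrt(5))/465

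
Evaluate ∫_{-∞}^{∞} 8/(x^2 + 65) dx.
Let f(z) = 8/(z^2 + 65). The denominator has no real zeros and deg Q - deg P = 2 ≥ 2, so the integral of f over the upper semicircle |z| = R tends to 0 as R → ∞. Closing the contour in the upper half-plane,
  ∫_{-∞}^{∞} f(x) dx = 2πi · Σ Res(f, z_k)  over the poles with Im z_k > 0.

Zeros of the denominator: z^2 + 65 = 0 gives z = ±sqrt(65)*I.
Upper half-plane: z = sqrt(65)*I (simple).

Each pole is a simple zero of Q(z) = z^2 + 65, so Res(f, z₀) = P(z₀)/Q'(z₀) with P(z) = 8, Q'(z) = 2*z:
  Res(f, sqrt(65)*I) = (8)/(2*sqrt(65)*I) = -4*sqrt(65)*I/65

∫_{-∞}^{∞} f(x) dx = 2πi · (-4*sqrt(65)*I/65) = 8*sqrt(65)*pi/65

Final answer: 8*sqrt(65)*pi/65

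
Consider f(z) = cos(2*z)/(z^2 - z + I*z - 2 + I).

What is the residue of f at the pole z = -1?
Write f(z) = P(z)/Q(z) with P(z) = cos(2*z) and Q(z) = z^2 - z + I*z - 2 + I.
The denominator factors as Q(z) = (z + 1)*(z - 2 + I), so z = -1 is a simple zero of Q and P is analytic there; z = -1 is therefore a simple pole and
  Res(f, z₀) = P(z₀)/Q'(z₀).

Q'(z) = 2*z - 1 + I, so Q'(-1) = -3 + I.
P(-1) = cos(2).

Res(f, -1) = (cos(2))/(-3 + I) = (-3/10 - I/10)*cos(2)

Final answer: (-3/10 - I/10)*cos(2)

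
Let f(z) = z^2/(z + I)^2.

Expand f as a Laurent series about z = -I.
Put w = z - (-I), i.e. z = w - I. The denominator is w^2, so it suffices to rewrite the numerator in powers of w.

P(z) = z^2
P(w - I) = -1 - 2*I*w + w^2

Dividing each term by w^2:
  f = -1/w^2 - 2*I/w + 1

Substituting back w = z + I:
  f(z) = -1/(z + I)^2 - 2*I/(z + I) + 1

The series is finite because the numerator is a polynomial; the negative powers form the principal part, and the coefficient of 1/(z + I) gives Res(f, -I) = -2*I.

Final answer: -1/(z + I)^2 - 2*I/(z + I) + 1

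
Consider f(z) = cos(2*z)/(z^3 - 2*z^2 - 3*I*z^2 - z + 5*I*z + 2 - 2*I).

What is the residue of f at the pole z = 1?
Write f(z) = P(z)/Q(z) with P(z) = cos(2*z) and Q(z) = z^3 - 2*z^2 - 3*I*z^2 - z + 5*I*z + 2 - 2*I.
The denominator factors as Q(z) = (z - 1 - I)*(z - 1)*(z - 2*I), so z = 1 is a simple zero of Q and P is analytic there; z = 1 is therefore a simple pole and
  Res(f, z₀) = P(z₀)/Q'(z₀).

Q'(z) = 3*z^2 - 4*z - 6*I*z - 1 + 5*I, so Q'(1) = -2 - I.
P(1) = cos(2).

Res(f, 1) = (cos(2))/(-2 - I) = (-2/5 + I/5)*cos(2)

Final answer: (-2/5 + I/5)*cos(2)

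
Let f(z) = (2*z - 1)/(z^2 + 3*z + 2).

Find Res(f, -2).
5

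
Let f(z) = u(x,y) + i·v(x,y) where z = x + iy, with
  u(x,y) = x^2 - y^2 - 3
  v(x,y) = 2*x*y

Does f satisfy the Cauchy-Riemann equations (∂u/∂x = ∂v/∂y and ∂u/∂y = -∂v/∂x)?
∂u/∂x = 2*x
∂v/∂y = 2*x
∂u/∂y = -2*y
∂v/∂x = 2*y
∂u/∂x = ∂v/∂y and ∂u/∂y = -∂v/∂x hold identically; f is analytic.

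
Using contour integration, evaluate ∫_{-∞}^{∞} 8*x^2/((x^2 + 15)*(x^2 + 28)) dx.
8*pi*(-sqrt(15) + 2*sqrt(7))/13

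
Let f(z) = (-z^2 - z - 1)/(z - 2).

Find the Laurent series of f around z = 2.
Put w = z - (2), i.e. z = w + 2. The denominator is w, so it suffices to rewrite the numerator in powers of w.

P(z) = -z^2 - z - 1
P(w + 2) = -7 - 5*w - w^2

Dividing each term by w:
  f = -7/w - 5 - w

Substituting back w = z - 2:
  f(z) = -7/(z - 2) - 5 - (z - 2)

The series is finite because the numerator is a polynomial; the negative powers form the principal part, and the coefficient of 1/(z - 2) gives Res(f, 2) = -7.

Final answer: -7/(z - 2) - 5 - (z - 2)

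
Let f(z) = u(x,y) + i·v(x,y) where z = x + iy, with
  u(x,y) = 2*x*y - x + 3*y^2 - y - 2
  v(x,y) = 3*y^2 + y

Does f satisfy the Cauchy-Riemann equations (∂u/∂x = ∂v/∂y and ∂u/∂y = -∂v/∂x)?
∂u/∂x = 2*y - 1
∂v/∂y = 6*y + 1
∂u/∂y = 2*x + 6*y - 1
∂v/∂x = 0
∂u/∂x ≠ ∂v/∂y and ∂u/∂y ≠ -∂v/∂x; the Cauchy-Riemann equations are not satisfied, so f is not analytic.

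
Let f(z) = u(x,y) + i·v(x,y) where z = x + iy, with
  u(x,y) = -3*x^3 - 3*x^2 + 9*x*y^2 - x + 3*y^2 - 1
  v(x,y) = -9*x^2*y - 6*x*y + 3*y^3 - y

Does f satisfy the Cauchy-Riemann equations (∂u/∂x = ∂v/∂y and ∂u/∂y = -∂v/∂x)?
∂u/∂x = -9*x^2 - 6*x + 9*y^2 - 1
∂v/∂y = -9*x^2 - 6*x + 9*y^2 - 1
∂u/∂y = 18*x*y + 6*y
∂v/∂x = -18*x*y - 6*y
∂u/∂x = ∂v/∂y and ∂u/∂y = -∂v/∂x hold identically; f is analytic.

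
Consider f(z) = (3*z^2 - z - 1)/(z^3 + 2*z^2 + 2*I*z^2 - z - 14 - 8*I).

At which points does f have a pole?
{-2 - 3*I, -2 + I, 2}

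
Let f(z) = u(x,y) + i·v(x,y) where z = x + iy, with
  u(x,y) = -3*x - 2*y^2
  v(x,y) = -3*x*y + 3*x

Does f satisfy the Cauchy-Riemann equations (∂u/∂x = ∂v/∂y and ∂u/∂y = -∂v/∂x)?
∂u/∂x = -3
∂v/∂y = -3*x
∂u/∂y = -4*y
∂v/∂x = 3 - 3*y
∂u/∂x ≠ ∂v/∂y and ∂u/∂y ≠ -∂v/∂x; the Cauchy-Riemann equations are not satisfied, so f is not analytic.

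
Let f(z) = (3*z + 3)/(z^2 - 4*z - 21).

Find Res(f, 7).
Write f(z) = P(z)/Q(z) with P(z) = 3*z + 3 and Q(z) = z^2 - 4*z - 21.
The denominator factors as Q(z) = (z + 3)*(z - 7), so z = 7 is a simple zero of Q and P is analytic there; z = 7 is therefore a simple pole and
  Res(f, z₀) = P(z₀)/Q'(z₀).

Q'(z) = 2*z - 4, so Q'(7) = 10.
P(7) = 24.

Res(f, 7) = (24)/(10) = 12/5

Final answer: 12/5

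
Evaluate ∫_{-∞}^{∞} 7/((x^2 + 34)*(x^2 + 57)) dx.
Let f(z) = 7/((z^2 + 34)*(z^2 + 57)). The denominator has no real zeros and deg Q - deg P = 4 ≥ 2, so the integral of f over the upper semicircle |z| = R tends to 0 as R → ∞. Closing the contour in the upper half-plane,
  ∫_{-∞}^{∞} f(x) dx = 2πi · Σ Res(f, z_k)  over the poles with Im z_k > 0.

Zeros of the denominator: z^2 + 34 = 0 gives z = ±sqrt(34)*I; z^2 + 57 = 0 gives z = ±sqrt(57)*I.
Upper half-plane: z = sqrt(34)*I, z = sqrt(57)*I (simple).

Each pole is a simple zero of Q(z) = z^4 + 91*z^2 + 1938, so Res(f, z₀) = P(z₀)/Q'(z₀) with P(z) = 7, Q'(z) = 4*z^3 + 182*z:
  Res(f, sqrt(34)*I) = (7)/(46*sqrt(34)*I) = -7*sqrt(34)*I/1564
  Res(f, sqrt(57)*I) = (7)/(-46*sqrt(57)*I) = 7*sqrt(57)*I/2622

Sum of residues: 7*I*(-57*sqrt(34) + 34*sqrt(57))/89148
∫_{-∞}^{∞} f(x) dx = 2πi · (7*I*(-57*sqrt(34) + 34*sqrt(57))/89148) = 7*pi*(-34*sqrt(57) + 57*sqrt(34))/44574

Final answer: 7*pi*(-34*sqrt(57) + 57*sqrt(34))/44574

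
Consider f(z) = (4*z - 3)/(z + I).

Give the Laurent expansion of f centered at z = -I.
(-3 - 4*I)/(z + I) + 4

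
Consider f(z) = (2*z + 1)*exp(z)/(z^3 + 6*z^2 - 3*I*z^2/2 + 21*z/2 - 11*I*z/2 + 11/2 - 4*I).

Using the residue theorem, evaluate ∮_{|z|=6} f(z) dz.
By the residue theorem, ∮_C f(z) dz = 2πi · (sum of the residues of f at the poles inside |z| = 6).

The denominator factors as (z + 3 - I/2)*(z + 1)*(z + 2 - I), so the singularities of f are simple poles at z = -3 + I/2, z = -1, z = -2 + I.
  |-3 + I/2|² = 37/4 < 36 = 6², so this pole is inside the contour.
  |-1|² = 1 < 36 = 6², so this pole is inside the contour.
  |-2 + I|² = 5 < 36 = 6², so this pole is inside the contour.

With P(z) = (2*z + 1)*exp(z) and Q(z) = z^3 + 6*z^2 - 3*I*z^2/2 + 21*z/2 - 11*I*z/2 + 11/2 - 4*I, each pole is simple, so Res(f, z₀) = P(z₀)/Q'(z₀) with Q'(z) = 3*z^2 + 12*z - 3*I*z + 21/2 - 11*I/2.
  Res(f, -3 + I/2) = P(-3 + I/2)/Q'(-3 + I/2) = ((-5 + I)*exp(-3 + I/2))/(9/4 + I/2) = (-172/85 + 76*I/85)*exp(-3 + I/2)
  Res(f, -1) = P(-1)/Q'(-1) = (-exp(-1))/(3/2 - 5*I/2) = (-3/17 - 5*I/17)*exp(-1)
  Res(f, -2 + I) = P(-2 + I)/Q'(-2 + I) = ((-3 + 2*I)*exp(-2 + I))/(-3/2 + I/2) = (11/5 - 3*I/5)*exp(-2 + I)

Sum of residues inside C: (-3/17 - 5*I/17)*exp(-1) + (-172/85 + 76*I/85)*exp(-3 + I/2) + (11/5 - 3*I/5)*exp(-2 + I)
∮_C f(z) dz = 2πi · ((-3/17 - 5*I/17)*exp(-1) + (-172/85 + 76*I/85)*exp(-3 + I/2) + (11/5 - 3*I/5)*exp(-2 + I)) = pi*(-152/85 - 344*I/85)*exp(-3 + I/2) + pi*(10/17 - 6*I/17)*exp(-1) + pi*(6/5 + 22*I/5)*exp(-2 + I)

Final answer: pi*(-152/85 - 344*I/85)*exp(-3 + I/2) + pi*(10/17 - 6*I/17)*exp(-1) + pi*(6/5 + 22*I/5)*exp(-2 + I)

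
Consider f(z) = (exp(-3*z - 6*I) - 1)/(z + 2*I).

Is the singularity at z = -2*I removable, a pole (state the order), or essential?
removable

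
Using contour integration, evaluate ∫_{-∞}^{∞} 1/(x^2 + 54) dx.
Let f(z) = 1/(z^2 + 54). The denominator has no real zeros and deg Q - deg P = 2 ≥ 2, so the integral of f over the upper semicircle |z| = R tends to 0 as R → ∞. Closing the contour in the upper half-plane,
  ∫_{-∞}^{∞} f(x) dx = 2πi · Σ Res(f, z_k)  over the poles with Im z_k > 0.

Zeros of the denominator: z^2 + 54 = 0 gives z = ±3*sqrt(6)*I.
Upper half-plane: z = 3*sqrt(6)*I (simple).

Each pole is a simple zero of Q(z) = z^2 + 54, so Res(f, z₀) = P(z₀)/Q'(z₀) with P(z) = 1, Q'(z) = 2*z:
  Res(f, 3*sqrt(6)*I) = (1)/(6*sqrt(6)*I) = -sqrt(6)*I/36

∫_{-∞}^{∞} f(x) dx = 2πi · (-sqrt(6)*I/36) = sqrt(6)*pi/18

Final answer: sqrt(6)*pi/18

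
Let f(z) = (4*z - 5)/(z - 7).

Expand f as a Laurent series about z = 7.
23/(z - 7) + 4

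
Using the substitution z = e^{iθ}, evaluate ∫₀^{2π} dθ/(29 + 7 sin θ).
Call the integral J. The integrand is 2π-periodic and we integrate over a full period, so shifting θ does not change the value (θ → θ + π/2 turns sin θ into cos θ). Hence
  J = ∫₀^{2π} dθ/(29 + 7 cos θ).
Put z = e^{iθ}: then cos θ = (z + 1/z)/2, dθ = dz/(iz), and z runs once counterclockwise around |z| = 1:
  J = ∮_{|z|=1} 1/(29 + 7*(z + 1/z)/2) · dz/(iz) = (2/i) ∮_{|z|=1} dz/(7*z^2 + 58*z + 7).
The roots of 7*z^2 + 58*z + 7 are z = (-29 ± sqrt(29^2 - 7^2))/7, with sqrt(792) = 6*sqrt(22); their product is 1, so only z₊ = -29/7 + 6*sqrt(22)/7 lies inside the unit circle (z₋ = -29/7 - 6*sqrt(22)/7 lies outside).
z₊ is a simple zero of q(z) = 7*z^2 + 58*z + 7, so Res(1/q, z₊) = 1/q'(z₊) with q'(z) = 14*z + 58; and q'(z₊) = 7*(z₊ - z₋) = 12*sqrt(22).
Therefore J = (2/i) · 2πi · 1/(12*sqrt(22)) = 2*pi/(6*sqrt(22)) = sqrt(22)*pi/66

Final answer: sqrt(22)*pi/66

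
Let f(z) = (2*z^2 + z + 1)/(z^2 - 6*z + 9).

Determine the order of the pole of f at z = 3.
Factor the denominator:
  z^2 - 6*z + 9 = (z - 3)^2

The numerator P(z) = 2*z^2 + z + 1 has P(3) = 22 ≠ 0, so no factor of (z - 3) cancels.
Near z = 3 we can therefore write f(z) = g(z)/(z - 3)^2 with g analytic at 3 and g(3) ≠ 0 (g is just the numerator).

Hence z = 3 is a pole of order 2.

Final answer: 2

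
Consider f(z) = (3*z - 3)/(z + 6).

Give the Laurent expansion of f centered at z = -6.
-21/(z + 6) + 3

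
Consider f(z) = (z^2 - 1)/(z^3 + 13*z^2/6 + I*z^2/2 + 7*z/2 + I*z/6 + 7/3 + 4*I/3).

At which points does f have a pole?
{-1 - I, -2/3 - I, -1/2 + 3*I/2}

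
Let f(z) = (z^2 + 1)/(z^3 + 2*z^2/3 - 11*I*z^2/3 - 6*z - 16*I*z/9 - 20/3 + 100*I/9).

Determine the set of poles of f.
The singularities of f are the zeros of the denominator. Factoring,
  z^3 + 2*z^2/3 - 11*I*z^2/3 - 6*z - 16*I*z/9 - 20/3 + 100*I/9 = (z + 2)*(z - 2 - 2*I/3)*(z + 2/3 - 3*I)
so the candidates are z = -2, z = 2 + 2*I/3, z = -2/3 + 3*I.

Check the numerator P(z) = z^2 + 1 at each one:
  P(-2) = 5 ≠ 0, so z = -2 is a (simple) pole.
  P(2 + 2*I/3) = 41/9 + 8*I/3 ≠ 0, so z = 2 + 2*I/3 is a (simple) pole.
  P(-2/3 + 3*I) = -68/9 - 4*I ≠ 0, so z = -2/3 + 3*I is a (simple) pole.

Poles of f: {-2, -2/3 + 3*I, 2 + 2*I/3}

Final answer: {-2, -2/3 + 3*I, 2 + 2*I/3}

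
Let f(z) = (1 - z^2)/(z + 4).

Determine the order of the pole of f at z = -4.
Factor the denominator:
  z + 4 = (z + 4)

The numerator P(z) = 1 - z^2 has P(-4) = -15 ≠ 0, so no factor of (z + 4) cancels.
Near z = -4 we can therefore write f(z) = g(z)/(z + 4) with g analytic at -4 and g(-4) ≠ 0 (g is just the numerator).

Hence z = -4 is a pole of order 1.

Final answer: 1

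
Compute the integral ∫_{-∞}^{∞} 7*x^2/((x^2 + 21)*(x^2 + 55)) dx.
Let f(z) = 7*z^2/((z^2 + 21)*(z^2 + 55)). The denominator has no real zeros and deg Q - deg P = 2 ≥ 2, so the integral of f over the upper semicircle |z| = R tends to 0 as R → ∞. Closing the contour in the upper half-plane,
  ∫_{-∞}^{∞} f(x) dx = 2πi · Σ Res(f, z_k)  over the poles with Im z_k > 0.

Zeros of the denominator: z^2 + 21 = 0 gives z = ±sqrt(21)*I; z^2 + 55 = 0 gives z = ±sqrt(55)*I.
Upper half-plane: z = sqrt(21)*I, z = sqrt(55)*I (simple).

Each pole is a simple zero of Q(z) = z^4 + 76*z^2 + 1155, so Res(f, z₀) = P(z₀)/Q'(z₀) with P(z) = 7*z^2, Q'(z) = 4*z^3 + 152*z:
  Res(f, sqrt(21)*I) = (-147)/(68*sqrt(21)*I) = 7*sqrt(21)*I/68
  Res(f, sqrt(55)*I) = (-385)/(-68*sqrt(55)*I) = -7*sqrt(55)*I/68

Sum of residues: 7*I*(-sqrt(55) + sqrt(21))/68
∫_{-∞}^{∞} f(x) dx = 2πi · (7*I*(-sqrt(55) + sqrt(21))/68) = 7*pi*(-sqrt(21) + sqrt(55))/34

Final answer: 7*pi*(-sqrt(21) + sqrt(55))/34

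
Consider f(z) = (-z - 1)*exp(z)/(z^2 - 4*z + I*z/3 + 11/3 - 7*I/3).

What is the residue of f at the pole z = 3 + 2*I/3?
Write f(z) = P(z)/Q(z) with P(z) = (-z - 1)*exp(z) and Q(z) = z^2 - 4*z + I*z/3 + 11/3 - 7*I/3.
The denominator factors as Q(z) = (z - 3 - 2*I/3)*(z - 1 + I), so z = 3 + 2*I/3 is a simple zero of Q and P is analytic there; z = 3 + 2*I/3 is therefore a simple pole and
  Res(f, z₀) = P(z₀)/Q'(z₀).

Q'(z) = 2*z - 4 + I/3, so Q'(3 + 2*I/3) = 2 + 5*I/3.
P(3 + 2*I/3) = (-4 - 2*I/3)*exp(3 + 2*I/3).

Res(f, 3 + 2*I/3) = ((-4 - 2*I/3)*exp(3 + 2*I/3))/(2 + 5*I/3) = (-82/61 + 48*I/61)*exp(3 + 2*I/3)

Final answer: (-82/61 + 48*I/61)*exp(3 + 2*I/3)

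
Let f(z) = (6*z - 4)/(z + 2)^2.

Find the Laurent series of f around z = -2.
Put w = z - (-2), i.e. z = w - 2. The denominator is w^2, so it suffices to rewrite the numerator in powers of w.

P(z) = 6*z - 4
P(w - 2) = -16 + 6*w

Dividing each term by w^2:
  f = -16/w^2 + 6/w

Substituting back w = z + 2:
  f(z) = -16/(z + 2)^2 + 6/(z + 2)

The series is finite because the numerator is a polynomial; the negative powers form the principal part, and the coefficient of 1/(z + 2) gives Res(f, -2) = 6.

Final answer: -16/(z + 2)^2 + 6/(z + 2)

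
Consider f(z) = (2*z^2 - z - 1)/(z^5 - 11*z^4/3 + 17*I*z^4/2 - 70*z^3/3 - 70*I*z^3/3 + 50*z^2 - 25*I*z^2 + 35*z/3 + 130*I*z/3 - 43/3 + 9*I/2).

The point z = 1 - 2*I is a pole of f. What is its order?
Factor the denominator:
  z^5 - 11*z^4/3 + 17*I*z^4/2 - 70*z^3/3 - 70*I*z^3/3 + 50*z^2 - 25*I*z^2 + 35*z/3 + 130*I*z/3 - 43/3 + 9*I/2 = (z - 1 + 2*I)^4*(z + 1/3 + I/2)

The numerator P(z) = 2*z^2 - z - 1 has P(1 - 2*I) = -8 - 6*I ≠ 0, so no factor of (z - 1 + 2*I) cancels.
Near z = 1 - 2*I we can therefore write f(z) = g(z)/(z - 1 + 2*I)^4 with g analytic at 1 - 2*I and g(1 - 2*I) ≠ 0 (g is the numerator divided by the remaining denominator factors).

Hence z = 1 - 2*I is a pole of order 4.

Final answer: 4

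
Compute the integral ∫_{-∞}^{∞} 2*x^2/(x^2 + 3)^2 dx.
sqrt(3)*pi/3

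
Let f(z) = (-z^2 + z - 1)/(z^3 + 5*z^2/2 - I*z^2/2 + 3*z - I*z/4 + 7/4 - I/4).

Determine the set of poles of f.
{-1 + I/2, -1 + I, -1/2 - I}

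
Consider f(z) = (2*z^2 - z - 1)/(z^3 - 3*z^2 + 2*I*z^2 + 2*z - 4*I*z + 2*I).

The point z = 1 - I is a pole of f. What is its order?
Factor the denominator:
  z^3 - 3*z^2 + 2*I*z^2 + 2*z - 4*I*z + 2*I = (z - 1 + I)^2*(z - 1)

The numerator P(z) = 2*z^2 - z - 1 has P(1 - I) = -2 - 3*I ≠ 0, so no factor of (z - 1 + I) cancels.
Near z = 1 - I we can therefore write f(z) = g(z)/(z - 1 + I)^2 with g analytic at 1 - I and g(1 - I) ≠ 0 (g is the numerator divided by the remaining denominator factors).

Hence z = 1 - I is a pole of order 2.

Final answer: 2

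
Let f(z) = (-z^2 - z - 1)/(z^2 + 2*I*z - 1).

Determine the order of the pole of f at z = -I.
2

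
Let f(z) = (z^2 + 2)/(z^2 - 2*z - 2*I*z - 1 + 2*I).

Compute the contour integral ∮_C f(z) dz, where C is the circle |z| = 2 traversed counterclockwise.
By the residue theorem, ∮_C f(z) dz = 2πi · (sum of the residues of f at the poles inside |z| = 2).

The denominator factors as (z - 2 - I)*(z - I), so the singularities of f are simple poles at z = 2 + I, z = I.
  |2 + I|² = 5 > 4 = 2², so this pole is outside the contour.
  |I|² = 1 < 4 = 2², so this pole is inside the contour.

With P(z) = z^2 + 2 and Q(z) = z^2 - 2*z - 2*I*z - 1 + 2*I, each pole is simple, so Res(f, z₀) = P(z₀)/Q'(z₀) with Q'(z) = 2*z - 2 - 2*I.
  Res(f, I) = P(I)/Q'(I) = (1)/(-2) = -1/2

∮_C f(z) dz = 2πi · (-1/2) = -I*pi

Final answer: -I*pi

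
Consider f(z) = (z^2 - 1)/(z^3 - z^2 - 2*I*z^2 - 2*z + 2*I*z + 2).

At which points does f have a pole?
The singularities of f are the zeros of the denominator. Factoring,
  z^3 - z^2 - 2*I*z^2 - 2*z + 2*I*z + 2 = (z - 1)*(z + 1 - I)*(z - 1 - I)
so the candidates are z = 1, z = -1 + I, z = 1 + I.

Check the numerator P(z) = z^2 - 1 at each one:
  P(1) = 0, so the factor (z - 1) cancels and z = 1 is only a removable singularity, not a pole.
  P(-1 + I) = -1 - 2*I ≠ 0, so z = -1 + I is a (simple) pole.
  P(1 + I) = -1 + 2*I ≠ 0, so z = 1 + I is a (simple) pole.

Poles of f: {-1 + I, 1 + I}

Final answer: {-1 + I, 1 + I}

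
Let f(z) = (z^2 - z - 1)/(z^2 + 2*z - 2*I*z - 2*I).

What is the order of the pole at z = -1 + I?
Factor the denominator:
  z^2 + 2*z - 2*I*z - 2*I = (z + 1 - I)^2

The numerator P(z) = z^2 - z - 1 has P(-1 + I) = -3*I ≠ 0, so no factor of (z + 1 - I) cancels.
Near z = -1 + I we can therefore write f(z) = g(z)/(z + 1 - I)^2 with g analytic at -1 + I and g(-1 + I) ≠ 0 (g is just the numerator).

Hence z = -1 + I is a pole of order 2.

Final answer: 2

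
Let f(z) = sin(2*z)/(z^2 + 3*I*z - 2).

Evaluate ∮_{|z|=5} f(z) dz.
By the residue theorem, ∮_C f(z) dz = 2πi · (sum of the residues of f at the poles inside |z| = 5).

The denominator factors as (z + I)*(z + 2*I), so the singularities of f are simple poles at z = -I, z = -2*I.
  |-I|² = 1 < 25 = 5², so this pole is inside the contour.
  |-2*I|² = 4 < 25 = 5², so this pole is inside the contour.

With P(z) = sin(2*z) and Q(z) = z^2 + 3*I*z - 2, each pole is simple, so Res(f, z₀) = P(z₀)/Q'(z₀) with Q'(z) = 2*z + 3*I.
  Res(f, -I) = P(-I)/Q'(-I) = (-I*sinh(2))/(I) = -sinh(2)
  Res(f, -2*I) = P(-2*I)/Q'(-2*I) = (-I*sinh(4))/(-I) = sinh(4)

Sum of residues inside C: -sinh(2) + sinh(4)
∮_C f(z) dz = 2πi · (-sinh(2) + sinh(4)) = -2*I*pi*sinh(2) + 2*I*pi*sinh(4)

Final answer: -2*I*pi*sinh(2) + 2*I*pi*sinh(4)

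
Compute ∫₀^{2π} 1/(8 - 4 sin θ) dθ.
sqrt(3)*pi/6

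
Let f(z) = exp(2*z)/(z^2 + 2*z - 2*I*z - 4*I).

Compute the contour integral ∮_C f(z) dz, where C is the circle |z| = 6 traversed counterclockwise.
By the residue theorem, ∮_C f(z) dz = 2πi · (sum of the residues of f at the poles inside |z| = 6).

The denominator factors as (z - 2*I)*(z + 2), so the singularities of f are simple poles at z = 2*I, z = -2.
  |2*I|² = 4 < 36 = 6², so this pole is inside the contour.
  |-2|² = 4 < 36 = 6², so this pole is inside the contour.

With P(z) = exp(2*z) and Q(z) = z^2 + 2*z - 2*I*z - 4*I, each pole is simple, so Res(f, z₀) = P(z₀)/Q'(z₀) with Q'(z) = 2*z + 2 - 2*I.
  Res(f, 2*I) = P(2*I)/Q'(2*I) = (exp(4*I))/(2 + 2*I) = (1/4 - I/4)*exp(4*I)
  Res(f, -2) = P(-2)/Q'(-2) = (exp(-4))/(-2 - 2*I) = (-1/4 + I/4)*exp(-4)

Sum of residues inside C: (1/4 - I/4)*exp(4*I) + (-1/4 + I/4)*exp(-4)
∮_C f(z) dz = 2πi · ((1/4 - I/4)*exp(4*I) + (-1/4 + I/4)*exp(-4)) = pi*(1/2 + I/2)*exp(4*I) + pi*(-1/2 - I/2)*exp(-4)

Final answer: pi*(1/2 + I/2)*exp(4*I) + pi*(-1/2 - I/2)*exp(-4)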